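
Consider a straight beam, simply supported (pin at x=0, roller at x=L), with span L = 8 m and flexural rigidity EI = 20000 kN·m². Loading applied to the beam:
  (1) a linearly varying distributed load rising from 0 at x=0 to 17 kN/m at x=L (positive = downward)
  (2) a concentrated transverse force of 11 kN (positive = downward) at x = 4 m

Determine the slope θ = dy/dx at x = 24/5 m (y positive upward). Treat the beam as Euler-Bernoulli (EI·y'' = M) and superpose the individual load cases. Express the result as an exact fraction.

θ(24/5) = 85379/28125000 rad

Load 1 — triangular load w₀=17 kN/m (0→w₀ over full span):
  θ_1 = -w₀(7L⁴-30L²x²+15x⁴)/(360LEI) = -17·(7·8⁴-30·8²·(24/5)²+15·(24/5)⁴)/(360·8·20000) = 7888/3515625 rad
Load 2 — point force P=11 kN at a=4 m (b=L-a=4):
  θ_2 = -Pa(2L²-6Lx+3x²+a²)/(6LEI)  [x>a] = -11·4·(2·8²-6·8·(24/5)+3·(24/5)²+4²)/(6·8·20000) = 99/125000 rad
Superposition: θ = Σ θ_i = 85379/28125000 rad ≈ 0.003036 rad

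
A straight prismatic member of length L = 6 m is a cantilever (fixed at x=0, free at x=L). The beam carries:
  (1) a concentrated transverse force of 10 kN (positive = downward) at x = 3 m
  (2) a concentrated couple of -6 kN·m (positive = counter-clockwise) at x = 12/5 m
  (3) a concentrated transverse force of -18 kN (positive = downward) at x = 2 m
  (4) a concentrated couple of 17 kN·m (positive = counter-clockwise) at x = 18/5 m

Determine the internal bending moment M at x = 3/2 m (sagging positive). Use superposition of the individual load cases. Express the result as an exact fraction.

M(3/2) = 5 kN·m

Load 1 — point force P=10 kN at a=3 m (b=L-a=3):
  M_1 = -P(a-x)  [x≤a] = -10·(3-(3/2)) = -15 kN·m
Load 2 — applied couple M₀=-6 kN·m at a=12/5 m (b=L-a=18/5):
  M_2 = M₀  [x≤a] = (-6) = -6 kN·m
Load 3 — point force P=-18 kN at a=2 m (b=L-a=4):
  M_3 = -P(a-x)  [x≤a] = -(-18)·(2-(3/2)) = 9 kN·m
Load 4 — applied couple M₀=17 kN·m at a=18/5 m (b=L-a=12/5):
  M_4 = M₀  [x≤a] = 17 = 17 kN·m
Superposition: M = Σ M_i = 5 kN·m ≈ 5.000000 kN·m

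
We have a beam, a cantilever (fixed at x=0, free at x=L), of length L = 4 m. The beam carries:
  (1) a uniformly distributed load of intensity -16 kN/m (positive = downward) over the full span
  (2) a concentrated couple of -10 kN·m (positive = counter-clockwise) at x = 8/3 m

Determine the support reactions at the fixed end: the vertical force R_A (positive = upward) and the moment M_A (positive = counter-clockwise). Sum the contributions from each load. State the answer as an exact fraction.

R_A = -64 kN, M_A = -118 kN·m

Load 1 — uniform load w=-16 kN/m over full span:
  R_A = wL = (-16)·4 = -64 kN
  M_A = wL²/2 = (-16)·4²/2 = -128 kN·m
Load 2 — applied couple M₀=-10 kN·m at a=8/3 m (b=L-a=4/3):
  R_A = 0 kN
  M_A = -M₀ = -(-10) = 10 kN·m
Superposition: R_A = -64 kN, M_A = -118 kN·m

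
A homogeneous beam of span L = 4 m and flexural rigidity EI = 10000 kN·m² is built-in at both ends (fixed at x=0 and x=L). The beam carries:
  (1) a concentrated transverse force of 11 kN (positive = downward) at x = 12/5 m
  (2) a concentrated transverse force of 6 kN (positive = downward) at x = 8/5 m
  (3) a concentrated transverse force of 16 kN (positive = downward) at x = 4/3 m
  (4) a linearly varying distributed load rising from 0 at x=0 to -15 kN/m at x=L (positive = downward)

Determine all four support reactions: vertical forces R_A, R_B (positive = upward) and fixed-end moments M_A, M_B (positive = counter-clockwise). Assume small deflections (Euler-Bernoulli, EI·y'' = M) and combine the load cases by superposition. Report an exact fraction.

R_A = 7163/675 kN, M_A = 6184/675 kN·m, R_B = -5138/675 kN, M_B = -932/675 kN·m

Load 1 — point force P=11 kN at a=12/5 m (b=L-a=8/5):
  R_A = Pb²(3a+b)/L³ = 11·(8/5)²·(3·(12/5)+(8/5))/4³ = 484/125 kN
  M_A = Pab²/L² = 11·(12/5)·(8/5)²/4² = 528/125 kN·m
  R_B = Pa²(a+3b)/L³ = 11·(12/5)²·((12/5)+3·(8/5))/4³ = 891/125 kN
  M_B = -Pa²b/L² = -11·(12/5)²·(8/5)/4² = -792/125 kN·m
Load 2 — point force P=6 kN at a=8/5 m (b=L-a=12/5):
  R_A = Pb²(3a+b)/L³ = 6·(12/5)²·(3·(8/5)+(12/5))/4³ = 486/125 kN
  M_A = Pab²/L² = 6·(8/5)·(12/5)²/4² = 432/125 kN·m
  R_B = Pa²(a+3b)/L³ = 6·(8/5)²·((8/5)+3·(12/5))/4³ = 264/125 kN
  M_B = -Pa²b/L² = -6·(8/5)²·(12/5)/4² = -288/125 kN·m
Load 3 — point force P=16 kN at a=4/3 m (b=L-a=8/3):
  R_A = Pb²(3a+b)/L³ = 16·(8/3)²·(3·(4/3)+(8/3))/4³ = 320/27 kN
  M_A = Pab²/L² = 16·(4/3)·(8/3)²/4² = 256/27 kN·m
  R_B = Pa²(a+3b)/L³ = 16·(4/3)²·((4/3)+3·(8/3))/4³ = 112/27 kN
  M_B = -Pa²b/L² = -16·(4/3)²·(8/3)/4² = -128/27 kN·m
Load 4 — triangular load w₀=-15 kN/m (0→w₀ over full span):
  R_A = 3w₀L/20 = 3·(-15)·4/20 = -9 kN
  M_A = w₀L²/30 = (-15)·4²/30 = -8 kN·m
  R_B = 7w₀L/20 = 7·(-15)·4/20 = -21 kN
  M_B = -w₀L²/20 = -(-15)·4²/20 = 12 kN·m
Superposition: R_A = 7163/675 kN, M_A = 6184/675 kN·m, R_B = -5138/675 kN, M_B = -932/675 kN·m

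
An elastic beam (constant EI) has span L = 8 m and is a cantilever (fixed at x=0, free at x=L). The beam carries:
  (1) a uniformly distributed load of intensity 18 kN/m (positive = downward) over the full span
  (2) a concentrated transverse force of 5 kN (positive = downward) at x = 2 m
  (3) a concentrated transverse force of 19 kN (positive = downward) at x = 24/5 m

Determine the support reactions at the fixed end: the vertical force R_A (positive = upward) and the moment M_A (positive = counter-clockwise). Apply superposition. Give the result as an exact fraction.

R_A = 168 kN, M_A = 3386/5 kN·m

Load 1 — uniform load w=18 kN/m over full span:
  R_A = wL = 18·8 = 144 kN
  M_A = wL²/2 = 18·8²/2 = 576 kN·m
Load 2 — point force P=5 kN at a=2 m (b=L-a=6):
  R_A = P = 5 kN
  M_A = Pa = 5·2 = 10 kN·m
Load 3 — point force P=19 kN at a=24/5 m (b=L-a=16/5):
  R_A = P = 19 kN
  M_A = Pa = 19·(24/5) = 456/5 kN·m
Superposition: R_A = 168 kN, M_A = 3386/5 kN·m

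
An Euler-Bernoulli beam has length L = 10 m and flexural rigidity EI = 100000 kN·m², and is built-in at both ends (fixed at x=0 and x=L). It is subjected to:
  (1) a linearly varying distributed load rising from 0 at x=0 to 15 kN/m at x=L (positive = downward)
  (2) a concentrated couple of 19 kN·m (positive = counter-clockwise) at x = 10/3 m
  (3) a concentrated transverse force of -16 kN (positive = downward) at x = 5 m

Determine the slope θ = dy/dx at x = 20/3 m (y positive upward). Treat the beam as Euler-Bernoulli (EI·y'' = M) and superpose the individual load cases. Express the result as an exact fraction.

Load 1 — triangular load w₀=15 kN/m (0→w₀ over full span):
  θ_1 = -w₀(2x(L-x)(L-2x)(x+2L)+x²(L-x)²)/(120LEI) = -15·(2·(20/3)·(10-(20/3))·(10-2·(20/3))·((20/3)+2·10)+(20/3)²·(10-(20/3))²)/(120·10·100000) = 7/16200 rad
Load 2 — applied couple M₀=19 kN·m at a=10/3 m (b=L-a=20/3):
  θ_2 = (R_Ax²/2 - M_Ax - M₀(x-a))/EI  [x>a] with R_A=38/15, M_A=0 = ((38/15)·(20/3)²/2 - 0·(20/3) - 19·((20/3)-(10/3)))/100000 = -19/270000 rad
Load 3 — point force P=-16 kN at a=5 m (b=L-a=5):
  θ_3 = Pa²(L-x)(2bL-(3b+a)(L-x))/(2L³EI)  [x>a] = (-16)·5²·(10-(20/3))·(2·5·10-(3·5+5)·(10-(20/3)))/(2·10³·100000) = -1/4500 rad
Superposition: θ = Σ θ_i = 113/810000 rad ≈ 0.000140 rad

θ(20/3) = 113/810000 rad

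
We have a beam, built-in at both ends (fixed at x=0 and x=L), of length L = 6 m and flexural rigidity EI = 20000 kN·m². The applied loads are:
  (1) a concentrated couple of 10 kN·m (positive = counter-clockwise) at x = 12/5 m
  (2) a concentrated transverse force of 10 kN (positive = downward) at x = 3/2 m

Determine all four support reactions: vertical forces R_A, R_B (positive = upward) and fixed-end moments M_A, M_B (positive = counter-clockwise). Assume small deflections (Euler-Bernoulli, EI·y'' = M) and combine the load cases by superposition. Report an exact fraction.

R_A = 867/80 kN, M_A = 771/80 kN·m, R_B = -67/80 kN, M_B = 31/80 kN·m

Load 1 — applied couple M₀=10 kN·m at a=12/5 m (b=L-a=18/5):
  R_A = 6M₀ab/L³ = 6·10·(12/5)·(18/5)/6³ = 12/5 kN
  M_A = M₀b(2a-b)/L² = 10·(18/5)·(2·(12/5)-(18/5))/6² = 6/5 kN·m
  R_B = -6M₀ab/L³ = -6·10·(12/5)·(18/5)/6³ = -12/5 kN
  M_B = M₀a(2b-a)/L² = 10·(12/5)·(2·(18/5)-(12/5))/6² = 16/5 kN·m
Load 2 — point force P=10 kN at a=3/2 m (b=L-a=9/2):
  R_A = Pb²(3a+b)/L³ = 10·(9/2)²·(3·(3/2)+(9/2))/6³ = 135/16 kN
  M_A = Pab²/L² = 10·(3/2)·(9/2)²/6² = 135/16 kN·m
  R_B = Pa²(a+3b)/L³ = 10·(3/2)²·((3/2)+3·(9/2))/6³ = 25/16 kN
  M_B = -Pa²b/L² = -10·(3/2)²·(9/2)/6² = -45/16 kN·m
Superposition: R_A = 867/80 kN, M_A = 771/80 kN·m, R_B = -67/80 kN, M_B = 31/80 kN·m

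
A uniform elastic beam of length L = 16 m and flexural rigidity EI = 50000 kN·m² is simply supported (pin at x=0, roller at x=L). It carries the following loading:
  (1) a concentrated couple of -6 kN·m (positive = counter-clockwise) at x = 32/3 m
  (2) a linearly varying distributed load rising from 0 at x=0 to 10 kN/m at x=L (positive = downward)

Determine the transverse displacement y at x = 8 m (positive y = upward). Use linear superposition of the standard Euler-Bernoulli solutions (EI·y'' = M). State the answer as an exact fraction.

Load 1 — applied couple M₀=-6 kN·m at a=32/3 m (b=L-a=16/3):
  y_1 = (M₀x³/(6L)+C₁x)/EI  [x≤a] with C₁=M₀(3b²-L²)/(6L)=32/3 = ((-6)·8³/(6·16)+(32/3)·8)/50000 = 2/1875 m
Load 2 — triangular load w₀=10 kN/m (0→w₀ over full span):
  y_2 = -w₀x(7L⁴-10L²x²+3x⁴)/(360LEI) = -10·8·(7·16⁴-10·16²·8²+3·8⁴)/(360·16·50000) = -32/375 m
Superposition: y = Σ y_i = -158/1875 m ≈ -0.084267 m

y(8) = -158/1875 m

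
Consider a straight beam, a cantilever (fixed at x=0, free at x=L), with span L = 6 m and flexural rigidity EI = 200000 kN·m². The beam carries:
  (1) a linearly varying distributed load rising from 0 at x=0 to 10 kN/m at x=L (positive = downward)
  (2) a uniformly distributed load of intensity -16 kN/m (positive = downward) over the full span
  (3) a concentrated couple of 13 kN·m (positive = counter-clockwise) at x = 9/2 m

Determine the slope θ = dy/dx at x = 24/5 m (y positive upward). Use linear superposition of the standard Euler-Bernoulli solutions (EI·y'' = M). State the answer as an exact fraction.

θ(24/5) = 90657/50000000 rad

Load 1 — triangular load w₀=10 kN/m (0→w₀ over full span):
  θ_1 = (w₀Lx²/4-w₀L²x/3-w₀x⁴/(24L))/EI = (10·6·(24/5)²/4-10·6²·(24/5)/3-10·(24/5)⁴/(24·6))/200000 = -522/390625 rad
Load 2 — uniform load w=-16 kN/m over full span:
  θ_2 = -wx(x²-3Lx+3L²)/(6EI) = -(-16)·(24/5)·((24/5)²-3·6·(24/5)+3·6²)/(6·200000) = 1116/390625 rad
Load 3 — applied couple M₀=13 kN·m at a=9/2 m (b=L-a=3/2):
  θ_3 = M₀a/EI  [x>a] = 13·(9/2)/200000 = 117/400000 rad
Superposition: θ = Σ θ_i = 90657/50000000 rad ≈ 0.001813 rad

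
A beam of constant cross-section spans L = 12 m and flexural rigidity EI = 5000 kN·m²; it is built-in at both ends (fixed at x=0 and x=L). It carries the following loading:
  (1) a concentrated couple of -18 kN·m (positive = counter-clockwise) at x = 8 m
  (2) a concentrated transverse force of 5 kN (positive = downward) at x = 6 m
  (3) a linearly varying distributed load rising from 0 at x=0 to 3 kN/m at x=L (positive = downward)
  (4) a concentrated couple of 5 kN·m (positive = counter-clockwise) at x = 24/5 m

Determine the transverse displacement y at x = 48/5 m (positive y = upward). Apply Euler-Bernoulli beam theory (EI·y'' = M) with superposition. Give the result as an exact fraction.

Load 1 — applied couple M₀=-18 kN·m at a=8 m (b=L-a=4):
  y_1 = (R_Ax³/6 - M_Ax²/2 - M₀(x-a)²/2)/EI  [x>a] with R_A=-2, M_A=-6 = ((-2)·(48/5)³/6 - (-6)·(48/5)²/2 - (-18)·((48/5)-8)²/2)/5000 = 72/78125 m
Load 2 — point force P=5 kN at a=6 m (b=L-a=6):
  y_2 = -Pa²(L-x)²(3bL-(3b+a)(L-x))/(6L³EI)  [x>a] = -5·6²·(12-(48/5))²·(3·6·12-(3·6+6)·(12-(48/5)))/(6·12³·5000) = -99/31250 m
Load 3 — triangular load w₀=3 kN/m (0→w₀ over full span):
  y_3 = -w₀x²(L-x)²(x+2L)/(120LEI) = -3·(48/5)²·(12-(48/5))²·((48/5)+2·12)/(120·12·5000) = -72576/9765625 m
Load 4 — applied couple M₀=5 kN·m at a=24/5 m (b=L-a=36/5):
  y_4 = (R_Ax³/6 - M_Ax²/2 - M₀(x-a)²/2)/EI  [x>a] with R_A=3/5, M_A=3/5 = ((3/5)·(48/5)³/6 - (3/5)·(48/5)²/2 - 5·((48/5)-(24/5))²/2)/5000 = 252/390625 m
Superposition: y = Σ y_i = -176427/19531250 m ≈ -0.009033 m

y(48/5) = -176427/19531250 m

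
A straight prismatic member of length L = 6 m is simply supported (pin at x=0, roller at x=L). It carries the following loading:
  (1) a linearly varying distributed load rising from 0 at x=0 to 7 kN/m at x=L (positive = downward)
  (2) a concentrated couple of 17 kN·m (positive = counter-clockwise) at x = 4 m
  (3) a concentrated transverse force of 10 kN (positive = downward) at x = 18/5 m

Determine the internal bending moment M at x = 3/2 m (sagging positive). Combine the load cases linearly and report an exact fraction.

Load 1 — triangular load w₀=7 kN/m (0→w₀ over full span):
  M_1 = w₀Lx/6 - w₀x³/(6L) = 7·6·(3/2)/6 - 7·(3/2)³/(6·6) = 315/32 kN·m
Load 2 — applied couple M₀=17 kN·m at a=4 m (b=L-a=2):
  M_2 = M₀x/L  [x≤a] = 17·(3/2)/6 = 17/4 kN·m
Load 3 — point force P=10 kN at a=18/5 m (b=L-a=12/5):
  M_3 = Pbx/L  [x≤a] = 10·(12/5)·(3/2)/6 = 6 kN·m
Superposition: M = Σ M_i = 643/32 kN·m ≈ 20.093750 kN·m

M(3/2) = 643/32 kN·m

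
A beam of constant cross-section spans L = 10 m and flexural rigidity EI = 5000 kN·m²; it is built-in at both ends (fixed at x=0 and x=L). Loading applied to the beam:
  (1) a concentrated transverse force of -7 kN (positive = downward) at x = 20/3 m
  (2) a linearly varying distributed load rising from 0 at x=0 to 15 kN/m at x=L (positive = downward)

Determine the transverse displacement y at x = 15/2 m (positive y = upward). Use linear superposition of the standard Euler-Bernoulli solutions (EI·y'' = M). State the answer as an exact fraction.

y(15/2) = -33823/1658880 m

Load 1 — point force P=-7 kN at a=20/3 m (b=L-a=10/3):
  y_1 = -Pa²(L-x)²(3bL-(3b+a)(L-x))/(6L³EI)  [x>a] = -(-7)·(20/3)²·(10-(15/2))²·(3·(10/3)·10-(3·(10/3)+(20/3))·(10-(15/2)))/(6·10³·5000) = 49/12960 m
Load 2 — triangular load w₀=15 kN/m (0→w₀ over full span):
  y_2 = -w₀x²(L-x)²(x+2L)/(120LEI) = -15·(15/2)²·(10-(15/2))²·((15/2)+2·10)/(120·10·5000) = -99/4096 m
Superposition: y = Σ y_i = -33823/1658880 m ≈ -0.020389 m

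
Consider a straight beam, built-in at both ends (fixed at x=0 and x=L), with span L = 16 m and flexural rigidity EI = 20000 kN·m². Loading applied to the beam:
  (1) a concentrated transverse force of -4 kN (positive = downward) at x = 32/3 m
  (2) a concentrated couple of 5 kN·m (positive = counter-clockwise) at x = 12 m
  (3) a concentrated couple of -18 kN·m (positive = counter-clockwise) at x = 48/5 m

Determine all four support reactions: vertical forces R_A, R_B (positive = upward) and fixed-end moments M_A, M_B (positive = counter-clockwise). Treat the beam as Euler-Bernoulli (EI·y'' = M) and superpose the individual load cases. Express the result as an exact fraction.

Load 1 — point force P=-4 kN at a=32/3 m (b=L-a=16/3):
  R_A = Pb²(3a+b)/L³ = (-4)·(16/3)²·(3·(32/3)+(16/3))/16³ = -28/27 kN
  M_A = Pab²/L² = (-4)·(32/3)·(16/3)²/16² = -128/27 kN·m
  R_B = Pa²(a+3b)/L³ = (-4)·(32/3)²·((32/3)+3·(16/3))/16³ = -80/27 kN
  M_B = -Pa²b/L² = -(-4)·(32/3)²·(16/3)/16² = 256/27 kN·m
Load 2 — applied couple M₀=5 kN·m at a=12 m (b=L-a=4):
  R_A = 6M₀ab/L³ = 6·5·12·4/16³ = 45/128 kN
  M_A = M₀b(2a-b)/L² = 5·4·(2·12-4)/16² = 25/16 kN·m
  R_B = -6M₀ab/L³ = -6·5·12·4/16³ = -45/128 kN
  M_B = M₀a(2b-a)/L² = 5·12·(2·4-12)/16² = -15/16 kN·m
Load 3 — applied couple M₀=-18 kN·m at a=48/5 m (b=L-a=32/5):
  R_A = 6M₀ab/L³ = 6·(-18)·(48/5)·(32/5)/16³ = -81/50 kN
  M_A = M₀b(2a-b)/L² = (-18)·(32/5)·(2·(48/5)-(32/5))/16² = -144/25 kN·m
  R_B = -6M₀ab/L³ = -6·(-18)·(48/5)·(32/5)/16³ = 81/50 kN
  M_B = M₀a(2b-a)/L² = (-18)·(48/5)·(2·(32/5)-(48/5))/16² = -54/25 kN·m
Superposition: R_A = -199193/86400 kN, M_A = -96533/10800 kN·m, R_B = -146407/86400 kN, M_B = 68947/10800 kN·m

R_A = -199193/86400 kN, M_A = -96533/10800 kN·m, R_B = -146407/86400 kN, M_B = 68947/10800 kN·m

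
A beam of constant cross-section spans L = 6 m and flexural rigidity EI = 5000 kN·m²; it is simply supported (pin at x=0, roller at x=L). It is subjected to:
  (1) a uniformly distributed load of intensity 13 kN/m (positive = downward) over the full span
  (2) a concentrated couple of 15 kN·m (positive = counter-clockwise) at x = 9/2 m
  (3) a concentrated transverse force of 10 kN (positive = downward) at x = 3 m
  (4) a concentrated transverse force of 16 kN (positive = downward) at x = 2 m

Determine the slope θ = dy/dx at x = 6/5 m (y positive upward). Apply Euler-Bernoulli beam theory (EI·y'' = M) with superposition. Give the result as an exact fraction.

θ(6/5) = -2696887/90000000 rad

Load 1 — uniform load w=13 kN/m over full span:
  θ_1 = -w(L³-6Lx²+4x³)/(24EI) = -13·(6³-6·6·(6/5)²+4·(6/5)³)/(24·5000) = -11583/625000 rad
Load 2 — applied couple M₀=15 kN·m at a=9/2 m (b=L-a=3/2):
  θ_2 = (M₀x²/(2L)+C₁)/EI  [x≤a] with C₁=M₀(3b²-L²)/(6L)=-195/16 = (15·(6/5)²/(2·6)+(-195/16))/5000 = -831/400000 rad
Load 3 — point force P=10 kN at a=3 m (b=L-a=3):
  θ_3 = -Pb(L²-b²-3x²)/(6LEI)  [x≤a] = -10·3·(6²-3²-3·(6/5)²)/(6·6·5000) = -189/50000 rad
Load 4 — point force P=16 kN at a=2 m (b=L-a=4):
  θ_4 = -Pb(L²-b²-3x²)/(6LEI)  [x≤a] = -16·4·(6²-4²-3·(6/5)²)/(6·6·5000) = -784/140625 rad
Superposition: θ = Σ θ_i = -2696887/90000000 rad ≈ -0.029965 rad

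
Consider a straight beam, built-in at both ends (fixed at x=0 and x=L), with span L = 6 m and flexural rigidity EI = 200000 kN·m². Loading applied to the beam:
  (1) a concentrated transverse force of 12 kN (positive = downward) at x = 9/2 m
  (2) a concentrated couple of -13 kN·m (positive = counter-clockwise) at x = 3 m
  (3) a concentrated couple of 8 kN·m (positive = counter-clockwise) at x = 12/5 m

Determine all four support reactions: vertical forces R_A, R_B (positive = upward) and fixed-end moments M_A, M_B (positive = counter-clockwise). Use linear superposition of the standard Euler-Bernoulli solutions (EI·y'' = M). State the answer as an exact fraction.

R_A = 109/200 kN, M_A = 217/200 kN·m, R_B = 2291/200 kN, M_B = -2163/200 kN·m

Load 1 — point force P=12 kN at a=9/2 m (b=L-a=3/2):
  R_A = Pb²(3a+b)/L³ = 12·(3/2)²·(3·(9/2)+(3/2))/6³ = 15/8 kN
  M_A = Pab²/L² = 12·(9/2)·(3/2)²/6² = 27/8 kN·m
  R_B = Pa²(a+3b)/L³ = 12·(9/2)²·((9/2)+3·(3/2))/6³ = 81/8 kN
  M_B = -Pa²b/L² = -12·(9/2)²·(3/2)/6² = -81/8 kN·m
Load 2 — applied couple M₀=-13 kN·m at a=3 m (b=L-a=3):
  R_A = 6M₀ab/L³ = 6·(-13)·3·3/6³ = -13/4 kN
  M_A = M₀b(2a-b)/L² = (-13)·3·(2·3-3)/6² = -13/4 kN·m
  R_B = -6M₀ab/L³ = -6·(-13)·3·3/6³ = 13/4 kN
  M_B = M₀a(2b-a)/L² = (-13)·3·(2·3-3)/6² = -13/4 kN·m
Load 3 — applied couple M₀=8 kN·m at a=12/5 m (b=L-a=18/5):
  R_A = 6M₀ab/L³ = 6·8·(12/5)·(18/5)/6³ = 48/25 kN
  M_A = M₀b(2a-b)/L² = 8·(18/5)·(2·(12/5)-(18/5))/6² = 24/25 kN·m
  R_B = -6M₀ab/L³ = -6·8·(12/5)·(18/5)/6³ = -48/25 kN
  M_B = M₀a(2b-a)/L² = 8·(12/5)·(2·(18/5)-(12/5))/6² = 64/25 kN·m
Superposition: R_A = 109/200 kN, M_A = 217/200 kN·m, R_B = 2291/200 kN, M_B = -2163/200 kN·m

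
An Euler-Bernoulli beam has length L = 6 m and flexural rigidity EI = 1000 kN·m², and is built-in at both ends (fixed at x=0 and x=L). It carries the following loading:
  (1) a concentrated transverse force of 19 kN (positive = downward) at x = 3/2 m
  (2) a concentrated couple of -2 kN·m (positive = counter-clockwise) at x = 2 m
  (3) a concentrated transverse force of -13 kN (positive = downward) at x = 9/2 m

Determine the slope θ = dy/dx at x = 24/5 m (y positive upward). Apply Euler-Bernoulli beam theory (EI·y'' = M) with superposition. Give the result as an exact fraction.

θ(24/5) = -51/100000 rad

Load 1 — point force P=19 kN at a=3/2 m (b=L-a=9/2):
  θ_1 = Pa²(L-x)(2bL-(3b+a)(L-x))/(2L³EI)  [x>a] = 19·(3/2)²·(6-(24/5))·(2·(9/2)·6-(3·(9/2)+(3/2))·(6-(24/5)))/(2·6³·1000) = 171/40000 rad
Load 2 — applied couple M₀=-2 kN·m at a=2 m (b=L-a=4):
  θ_2 = (R_Ax²/2 - M_Ax - M₀(x-a))/EI  [x>a] with R_A=-4/9, M_A=0 = ((-4/9)·(24/5)²/2 - 0·(24/5) - (-2)·((24/5)-2))/1000 = 3/6250 rad
Load 3 — point force P=-13 kN at a=9/2 m (b=L-a=3/2):
  θ_3 = Pa²(L-x)(2bL-(3b+a)(L-x))/(2L³EI)  [x>a] = (-13)·(9/2)²·(6-(24/5))·(2·(3/2)·6-(3·(3/2)+(9/2))·(6-(24/5)))/(2·6³·1000) = -1053/200000 rad
Superposition: θ = Σ θ_i = -51/100000 rad ≈ -0.000510 rad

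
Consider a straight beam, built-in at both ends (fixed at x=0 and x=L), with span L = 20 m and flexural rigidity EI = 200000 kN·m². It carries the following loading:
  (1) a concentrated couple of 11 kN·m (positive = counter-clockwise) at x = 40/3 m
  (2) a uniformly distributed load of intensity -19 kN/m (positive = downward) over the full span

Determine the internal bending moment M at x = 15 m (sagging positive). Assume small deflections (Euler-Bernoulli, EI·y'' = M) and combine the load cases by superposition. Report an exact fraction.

M(15) = -497/6 kN·m

Load 1 — applied couple M₀=11 kN·m at a=40/3 m (b=L-a=20/3):
  M_1 = R_Ax - M_A - M₀  [x>a] with R_A=11/15, M_A=11/3 = (11/15)·15 - (11/3) - 11 = -11/3 kN·m
Load 2 — uniform load w=-19 kN/m over full span:
  M_2 = wLx/2 - wL²/12 - wx²/2 = (-19)·20·15/2 - (-19)·20²/12 - (-19)·15²/2 = -475/6 kN·m
Superposition: M = Σ M_i = -497/6 kN·m ≈ -82.833333 kN·m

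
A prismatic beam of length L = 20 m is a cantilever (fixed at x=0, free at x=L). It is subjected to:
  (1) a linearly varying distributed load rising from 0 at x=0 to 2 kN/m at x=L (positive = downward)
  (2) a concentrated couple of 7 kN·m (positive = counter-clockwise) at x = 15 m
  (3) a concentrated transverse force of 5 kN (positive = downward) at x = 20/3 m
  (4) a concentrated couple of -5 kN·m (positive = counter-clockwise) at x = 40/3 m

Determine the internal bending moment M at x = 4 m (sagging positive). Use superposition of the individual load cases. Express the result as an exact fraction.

M(4) = -2986/15 kN·m

Load 1 — triangular load w₀=2 kN/m (0→w₀ over full span):
  M_1 = w₀Lx/2 - w₀L²/3 - w₀x³/(6L) = 2·20·4/2 - 2·20²/3 - 2·4³/(6·20) = -2816/15 kN·m
Load 2 — applied couple M₀=7 kN·m at a=15 m (b=L-a=5):
  M_2 = M₀  [x≤a] = 7 = 7 kN·m
Load 3 — point force P=5 kN at a=20/3 m (b=L-a=40/3):
  M_3 = -P(a-x)  [x≤a] = -5·((20/3)-4) = -40/3 kN·m
Load 4 — applied couple M₀=-5 kN·m at a=40/3 m (b=L-a=20/3):
  M_4 = M₀  [x≤a] = (-5) = -5 kN·m
Superposition: M = Σ M_i = -2986/15 kN·m ≈ -199.066667 kN·m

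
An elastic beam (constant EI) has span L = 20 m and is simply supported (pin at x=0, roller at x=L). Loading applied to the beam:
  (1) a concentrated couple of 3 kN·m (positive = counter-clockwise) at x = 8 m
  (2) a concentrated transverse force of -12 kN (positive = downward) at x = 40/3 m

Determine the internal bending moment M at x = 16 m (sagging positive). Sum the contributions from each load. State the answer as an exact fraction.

Load 1 — applied couple M₀=3 kN·m at a=8 m (b=L-a=12):
  M_1 = M₀x/L - M₀  [x>a] = 3·16/20 - 3 = -3/5 kN·m
Load 2 — point force P=-12 kN at a=40/3 m (b=L-a=20/3):
  M_2 = Pa(L-x)/L  [x>a] = (-12)·(40/3)·(20-16)/20 = -32 kN·m
Superposition: M = Σ M_i = -163/5 kN·m ≈ -32.600000 kN·m

M(16) = -163/5 kN·m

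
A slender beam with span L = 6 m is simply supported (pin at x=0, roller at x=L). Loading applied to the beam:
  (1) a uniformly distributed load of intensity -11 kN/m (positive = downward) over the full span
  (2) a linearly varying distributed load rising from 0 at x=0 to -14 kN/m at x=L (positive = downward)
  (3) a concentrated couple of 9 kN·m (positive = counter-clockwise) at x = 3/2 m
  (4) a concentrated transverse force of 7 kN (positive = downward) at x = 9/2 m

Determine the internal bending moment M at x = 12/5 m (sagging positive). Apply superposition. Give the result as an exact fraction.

M(12/5) = -9618/125 kN·m

Load 1 — uniform load w=-11 kN/m over full span:
  M_1 = wx(L-x)/2 = (-11)·(12/5)·(6-(12/5))/2 = -1188/25 kN·m
Load 2 — triangular load w₀=-14 kN/m (0→w₀ over full span):
  M_2 = w₀Lx/6 - w₀x³/(6L) = (-14)·6·(12/5)/6 - (-14)·(12/5)³/(6·6) = -3528/125 kN·m
Load 3 — applied couple M₀=9 kN·m at a=3/2 m (b=L-a=9/2):
  M_3 = M₀x/L - M₀  [x>a] = 9·(12/5)/6 - 9 = -27/5 kN·m
Load 4 — point force P=7 kN at a=9/2 m (b=L-a=3/2):
  M_4 = Pbx/L  [x≤a] = 7·(3/2)·(12/5)/6 = 21/5 kN·m
Superposition: M = Σ M_i = -9618/125 kN·m ≈ -76.944000 kN·m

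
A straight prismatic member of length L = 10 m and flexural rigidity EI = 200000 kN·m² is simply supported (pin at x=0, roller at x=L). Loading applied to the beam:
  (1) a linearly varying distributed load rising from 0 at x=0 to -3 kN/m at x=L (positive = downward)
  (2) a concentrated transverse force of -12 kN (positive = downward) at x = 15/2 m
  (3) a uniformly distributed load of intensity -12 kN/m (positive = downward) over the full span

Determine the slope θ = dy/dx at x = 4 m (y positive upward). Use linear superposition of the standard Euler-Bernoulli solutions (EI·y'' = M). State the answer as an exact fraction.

θ(4) = 23089/24000000 rad

Load 1 — triangular load w₀=-3 kN/m (0→w₀ over full span):
  θ_1 = -w₀(7L⁴-30L²x²+15x⁴)/(360LEI) = -(-3)·(7·10⁴-30·10²·4²+15·4⁴)/(360·10·200000) = 323/3000000 rad
Load 2 — point force P=-12 kN at a=15/2 m (b=L-a=5/2):
  θ_2 = -Pb(L²-b²-3x²)/(6LEI)  [x≤a] = -(-12)·(5/2)·(10²-(5/2)²-3·4²)/(6·10·200000) = 183/1600000 rad
Load 3 — uniform load w=-12 kN/m over full span:
  θ_3 = -w(L³-6Lx²+4x³)/(24EI) = -(-12)·(10³-6·10·4²+4·4³)/(24·200000) = 37/50000 rad
Superposition: θ = Σ θ_i = 23089/24000000 rad ≈ 0.000962 rad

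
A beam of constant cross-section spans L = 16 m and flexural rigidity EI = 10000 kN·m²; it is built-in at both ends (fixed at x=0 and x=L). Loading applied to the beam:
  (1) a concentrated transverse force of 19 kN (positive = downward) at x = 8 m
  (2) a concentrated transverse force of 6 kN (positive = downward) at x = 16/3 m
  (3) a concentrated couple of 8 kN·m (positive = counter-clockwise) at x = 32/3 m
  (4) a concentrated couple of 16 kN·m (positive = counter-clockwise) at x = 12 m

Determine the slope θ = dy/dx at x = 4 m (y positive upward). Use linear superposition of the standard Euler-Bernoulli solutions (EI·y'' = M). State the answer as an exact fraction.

Load 1 — point force P=19 kN at a=8 m (b=L-a=8):
  θ_1 = -Pb²x(2aL-(3a+b)x)/(2L³EI)  [x≤a] = -19·8²·4·(2·8·16-(3·8+8)·4)/(2·16³·10000) = -19/2500 rad
Load 2 — point force P=6 kN at a=16/3 m (b=L-a=32/3):
  θ_2 = -Pb²x(2aL-(3a+b)x)/(2L³EI)  [x≤a] = -6·(32/3)²·4·(2·(16/3)·16-(3·(16/3)+(32/3))·4)/(2·16³·10000) = -4/1875 rad
Load 3 — applied couple M₀=8 kN·m at a=32/3 m (b=L-a=16/3):
  θ_3 = (R_Ax²/2 - M_Ax)/EI  [x≤a] with R_A=2/3, M_A=8/3 = ((2/3)·4²/2 - (8/3)·4)/10000 = -1/1875 rad
Load 4 — applied couple M₀=16 kN·m at a=12 m (b=L-a=4):
  θ_4 = (R_Ax²/2 - M_Ax)/EI  [x≤a] with R_A=9/8, M_A=5 = ((9/8)·4²/2 - 5·4)/10000 = -11/10000 rad
Superposition: θ = Σ θ_i = -341/30000 rad ≈ -0.011367 rad

θ(4) = -341/30000 rad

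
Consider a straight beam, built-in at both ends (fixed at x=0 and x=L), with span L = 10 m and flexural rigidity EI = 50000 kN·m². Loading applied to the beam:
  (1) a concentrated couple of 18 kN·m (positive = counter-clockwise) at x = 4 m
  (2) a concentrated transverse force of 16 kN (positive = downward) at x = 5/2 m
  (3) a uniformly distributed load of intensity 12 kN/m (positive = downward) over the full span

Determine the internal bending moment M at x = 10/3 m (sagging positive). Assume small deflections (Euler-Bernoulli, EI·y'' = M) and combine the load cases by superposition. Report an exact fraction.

Load 1 — applied couple M₀=18 kN·m at a=4 m (b=L-a=6):
  M_1 = R_Ax - M_A  [x≤a] with R_A=324/125, M_A=54/25 = (324/125)·(10/3) - (54/25) = 162/25 kN·m
Load 2 — point force P=16 kN at a=5/2 m (b=L-a=15/2):
  M_2 = Pa²(a+3b)(L-x)/L³ - Pa²b/L²  [x>a] = 16·(5/2)²·((5/2)+3·(15/2))·(10-(10/3))/10³ - 16·(5/2)²·(15/2)/10² = 55/6 kN·m
Load 3 — uniform load w=12 kN/m over full span:
  M_3 = wLx/2 - wL²/12 - wx²/2 = 12·10·(10/3)/2 - 12·10²/12 - 12·(10/3)²/2 = 100/3 kN·m
Superposition: M = Σ M_i = 2449/50 kN·m ≈ 48.980000 kN·m

M(10/3) = 2449/50 kN·m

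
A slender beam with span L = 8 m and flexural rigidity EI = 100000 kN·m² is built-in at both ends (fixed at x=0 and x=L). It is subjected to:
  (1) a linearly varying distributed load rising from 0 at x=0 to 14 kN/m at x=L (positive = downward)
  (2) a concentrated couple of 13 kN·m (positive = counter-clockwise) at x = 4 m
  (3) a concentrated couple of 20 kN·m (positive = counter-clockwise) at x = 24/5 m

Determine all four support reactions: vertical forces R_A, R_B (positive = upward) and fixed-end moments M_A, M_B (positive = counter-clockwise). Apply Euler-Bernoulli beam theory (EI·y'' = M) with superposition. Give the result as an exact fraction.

R_A = 1827/80 kN, M_A = 2371/60 kN·m, R_B = 2653/80 kN, M_B = -783/20 kN·m

Load 1 — triangular load w₀=14 kN/m (0→w₀ over full span):
  R_A = 3w₀L/20 = 3·14·8/20 = 84/5 kN
  M_A = w₀L²/30 = 14·8²/30 = 448/15 kN·m
  R_B = 7w₀L/20 = 7·14·8/20 = 196/5 kN
  M_B = -w₀L²/20 = -14·8²/20 = -224/5 kN·m
Load 2 — applied couple M₀=13 kN·m at a=4 m (b=L-a=4):
  R_A = 6M₀ab/L³ = 6·13·4·4/8³ = 39/16 kN
  M_A = M₀b(2a-b)/L² = 13·4·(2·4-4)/8² = 13/4 kN·m
  R_B = -6M₀ab/L³ = -6·13·4·4/8³ = -39/16 kN
  M_B = M₀a(2b-a)/L² = 13·4·(2·4-4)/8² = 13/4 kN·m
Load 3 — applied couple M₀=20 kN·m at a=24/5 m (b=L-a=16/5):
  R_A = 6M₀ab/L³ = 6·20·(24/5)·(16/5)/8³ = 18/5 kN
  M_A = M₀b(2a-b)/L² = 20·(16/5)·(2·(24/5)-(16/5))/8² = 32/5 kN·m
  R_B = -6M₀ab/L³ = -6·20·(24/5)·(16/5)/8³ = -18/5 kN
  M_B = M₀a(2b-a)/L² = 20·(24/5)·(2·(16/5)-(24/5))/8² = 12/5 kN·m
Superposition: R_A = 1827/80 kN, M_A = 2371/60 kN·m, R_B = 2653/80 kN, M_B = -783/20 kN·m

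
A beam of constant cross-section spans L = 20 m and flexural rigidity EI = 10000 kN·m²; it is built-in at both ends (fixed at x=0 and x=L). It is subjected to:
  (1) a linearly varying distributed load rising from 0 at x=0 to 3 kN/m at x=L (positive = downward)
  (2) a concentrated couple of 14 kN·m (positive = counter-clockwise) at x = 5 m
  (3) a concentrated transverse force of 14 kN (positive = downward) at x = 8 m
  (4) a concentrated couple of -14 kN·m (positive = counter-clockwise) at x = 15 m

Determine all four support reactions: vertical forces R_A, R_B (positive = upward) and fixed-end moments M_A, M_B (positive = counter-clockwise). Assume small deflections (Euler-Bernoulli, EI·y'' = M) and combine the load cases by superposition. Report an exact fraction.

R_A = 2259/125 kN, M_A = 1833/25 kN·m, R_B = 3241/125 kN, M_B = -1997/25 kN·m

Load 1 — triangular load w₀=3 kN/m (0→w₀ over full span):
  R_A = 3w₀L/20 = 3·3·20/20 = 9 kN
  M_A = w₀L²/30 = 3·20²/30 = 40 kN·m
  R_B = 7w₀L/20 = 7·3·20/20 = 21 kN
  M_B = -w₀L²/20 = -3·20²/20 = -60 kN·m
Load 2 — applied couple M₀=14 kN·m at a=5 m (b=L-a=15):
  R_A = 6M₀ab/L³ = 6·14·5·15/20³ = 63/80 kN
  M_A = M₀b(2a-b)/L² = 14·15·(2·5-15)/20² = -21/8 kN·m
  R_B = -6M₀ab/L³ = -6·14·5·15/20³ = -63/80 kN
  M_B = M₀a(2b-a)/L² = 14·5·(2·15-5)/20² = 35/8 kN·m
Load 3 — point force P=14 kN at a=8 m (b=L-a=12):
  R_A = Pb²(3a+b)/L³ = 14·12²·(3·8+12)/20³ = 1134/125 kN
  M_A = Pab²/L² = 14·8·12²/20² = 1008/25 kN·m
  R_B = Pa²(a+3b)/L³ = 14·8²·(8+3·12)/20³ = 616/125 kN
  M_B = -Pa²b/L² = -14·8²·12/20² = -672/25 kN·m
Load 4 — applied couple M₀=-14 kN·m at a=15 m (b=L-a=5):
  R_A = 6M₀ab/L³ = 6·(-14)·15·5/20³ = -63/80 kN
  M_A = M₀b(2a-b)/L² = (-14)·5·(2·15-5)/20² = -35/8 kN·m
  R_B = -6M₀ab/L³ = -6·(-14)·15·5/20³ = 63/80 kN
  M_B = M₀a(2b-a)/L² = (-14)·15·(2·5-15)/20² = 21/8 kN·m
Superposition: R_A = 2259/125 kN, M_A = 1833/25 kN·m, R_B = 3241/125 kN, M_B = -1997/25 kN·m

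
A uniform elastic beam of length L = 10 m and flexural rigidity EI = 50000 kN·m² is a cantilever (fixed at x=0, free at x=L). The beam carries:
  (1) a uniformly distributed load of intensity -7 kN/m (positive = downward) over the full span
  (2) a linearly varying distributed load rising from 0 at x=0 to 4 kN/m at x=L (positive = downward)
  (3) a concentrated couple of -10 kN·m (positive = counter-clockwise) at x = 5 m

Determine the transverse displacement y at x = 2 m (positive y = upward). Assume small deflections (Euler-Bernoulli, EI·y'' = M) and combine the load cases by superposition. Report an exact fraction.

Load 1 — uniform load w=-7 kN/m over full span:
  y_1 = -wx²(x²-4Lx+6L²)/(24EI) = -(-7)·2²·(2²-4·10·2+6·10²)/(24·50000) = 917/75000 m
Load 2 — triangular load w₀=4 kN/m (0→w₀ over full span):
  y_2 = (w₀Lx³/12-w₀L²x²/6-w₀x⁵/(120L))/EI = (4·10·2³/12-4·10²·2²/6-4·2⁵/(120·10))/50000 = -2251/468750 m
Load 3 — applied couple M₀=-10 kN·m at a=5 m (b=L-a=5):
  y_3 = M₀x²/(2EI)  [x≤a] = (-10)·2²/(2·50000) = -1/2500 m
Superposition: y = Σ y_i = 13171/1875000 m ≈ 0.007025 m

y(2) = 13171/1875000 m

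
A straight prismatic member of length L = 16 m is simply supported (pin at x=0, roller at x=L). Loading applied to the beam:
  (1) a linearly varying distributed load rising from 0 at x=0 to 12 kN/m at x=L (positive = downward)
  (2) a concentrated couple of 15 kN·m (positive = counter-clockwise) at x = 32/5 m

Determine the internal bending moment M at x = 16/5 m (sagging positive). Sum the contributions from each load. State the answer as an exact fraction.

Load 1 — triangular load w₀=12 kN/m (0→w₀ over full span):
  M_1 = w₀Lx/6 - w₀x³/(6L) = 12·16·(16/5)/6 - 12·(16/5)³/(6·16) = 12288/125 kN·m
Load 2 — applied couple M₀=15 kN·m at a=32/5 m (b=L-a=48/5):
  M_2 = M₀x/L  [x≤a] = 15·(16/5)/16 = 3 kN·m
Superposition: M = Σ M_i = 12663/125 kN·m ≈ 101.304000 kN·m

M(16/5) = 12663/125 kN·m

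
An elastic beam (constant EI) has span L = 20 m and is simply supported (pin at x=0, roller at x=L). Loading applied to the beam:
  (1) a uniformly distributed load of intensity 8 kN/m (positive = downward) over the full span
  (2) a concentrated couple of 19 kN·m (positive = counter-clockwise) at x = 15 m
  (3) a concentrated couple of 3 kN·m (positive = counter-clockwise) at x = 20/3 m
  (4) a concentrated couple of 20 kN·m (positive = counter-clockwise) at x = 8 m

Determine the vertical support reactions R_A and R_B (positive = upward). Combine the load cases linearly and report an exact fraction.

R_A = 821/10 kN, R_B = 779/10 kN

Load 1 — uniform load w=8 kN/m over full span:
  R_A = wL/2 = 8·20/2 = 80 kN
  R_B = wL/2 = 8·20/2 = 80 kN
Load 2 — applied couple M₀=19 kN·m at a=15 m (b=L-a=5):
  R_A = M₀/L = 19/20 kN
  R_B = -M₀/L = -19/20 kN
Load 3 — applied couple M₀=3 kN·m at a=20/3 m (b=L-a=40/3):
  R_A = M₀/L = 3/20 kN
  R_B = -M₀/L = -3/20 kN
Load 4 — applied couple M₀=20 kN·m at a=8 m (b=L-a=12):
  R_A = M₀/L = 20/20 = 1 kN
  R_B = -M₀/L = -20/20 = -1 kN
Superposition: R_A = 821/10 kN, R_B = 779/10 kN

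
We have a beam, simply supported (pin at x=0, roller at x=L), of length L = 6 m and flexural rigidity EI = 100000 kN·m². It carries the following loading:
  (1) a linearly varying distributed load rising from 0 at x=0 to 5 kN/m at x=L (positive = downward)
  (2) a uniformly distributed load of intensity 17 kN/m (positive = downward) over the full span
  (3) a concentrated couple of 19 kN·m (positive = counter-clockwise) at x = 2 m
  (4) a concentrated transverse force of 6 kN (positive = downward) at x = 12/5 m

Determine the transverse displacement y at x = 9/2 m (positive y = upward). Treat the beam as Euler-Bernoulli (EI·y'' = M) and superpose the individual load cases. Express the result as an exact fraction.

y(9/2) = -15062441/6400000000 m

Load 1 — triangular load w₀=5 kN/m (0→w₀ over full span):
  y_1 = -w₀x(7L⁴-10L²x²+3x⁴)/(360LEI) = -5·(9/2)·(7·6⁴-10·6²·(9/2)²+3·(9/2)⁴)/(360·6·100000) = -3213/10240000 m
Load 2 — uniform load w=17 kN/m over full span:
  y_2 = -wx(L³-2Lx²+x³)/(24EI) = -17·(9/2)·(6³-2·6·(9/2)²+(9/2)³)/(24·100000) = -26163/12800000 m
Load 3 — applied couple M₀=19 kN·m at a=2 m (b=L-a=4):
  y_3 = (M₀x³/(6L)-M₀(x-a)²/2+C₁x)/EI  [x>a] with C₁=M₀(3b²-L²)/(6L)=19/3 = (19·(9/2)³/(6·6)-19·((9/2)-2)²/2+(19/3)·(9/2))/100000 = 551/3200000 m
Load 4 — point force P=6 kN at a=12/5 m (b=L-a=18/5):
  y_4 = -Pa(L-x)(2Lx-a²-x²)/(6LEI)  [x>a] = -6·(12/5)·(6-(9/2))·(2·6·(9/2)-(12/5)²-(9/2)²)/(6·6·100000) = -8397/50000000 m
Superposition: y = Σ y_i = -15062441/6400000000 m ≈ -0.002354 m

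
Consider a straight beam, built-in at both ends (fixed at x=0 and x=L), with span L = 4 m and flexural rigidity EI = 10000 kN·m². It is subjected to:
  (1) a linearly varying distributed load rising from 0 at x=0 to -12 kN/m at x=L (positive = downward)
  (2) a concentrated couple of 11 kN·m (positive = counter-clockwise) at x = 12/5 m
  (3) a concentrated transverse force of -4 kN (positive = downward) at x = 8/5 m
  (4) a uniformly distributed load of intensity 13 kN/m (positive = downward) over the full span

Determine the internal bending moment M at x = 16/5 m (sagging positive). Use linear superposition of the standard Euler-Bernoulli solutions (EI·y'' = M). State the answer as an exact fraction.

Load 1 — triangular load w₀=-12 kN/m (0→w₀ over full span):
  M_1 = 3w₀Lx/20 - w₀L²/30 - w₀x³/(6L) = 3·(-12)·4·(16/5)/20 - (-12)·4²/30 - (-12)·(16/5)³/(6·4) = -32/125 kN·m
Load 2 — applied couple M₀=11 kN·m at a=12/5 m (b=L-a=8/5):
  M_2 = R_Ax - M_A - M₀  [x>a] with R_A=99/25, M_A=88/25 = (99/25)·(16/5) - (88/25) - 11 = -231/125 kN·m
Load 3 — point force P=-4 kN at a=8/5 m (b=L-a=12/5):
  M_3 = Pa²(a+3b)(L-x)/L³ - Pa²b/L²  [x>a] = (-4)·(8/5)²·((8/5)+3·(12/5))·(4-(16/5))/4³ - (-4)·(8/5)²·(12/5)/4² = 256/625 kN·m
Load 4 — uniform load w=13 kN/m over full span:
  M_4 = wLx/2 - wL²/12 - wx²/2 = 13·4·(16/5)/2 - 13·4²/12 - 13·(16/5)²/2 = -52/75 kN·m
Superposition: M = Σ M_i = -4477/1875 kN·m ≈ -2.387733 kN·m

M(16/5) = -4477/1875 kN·m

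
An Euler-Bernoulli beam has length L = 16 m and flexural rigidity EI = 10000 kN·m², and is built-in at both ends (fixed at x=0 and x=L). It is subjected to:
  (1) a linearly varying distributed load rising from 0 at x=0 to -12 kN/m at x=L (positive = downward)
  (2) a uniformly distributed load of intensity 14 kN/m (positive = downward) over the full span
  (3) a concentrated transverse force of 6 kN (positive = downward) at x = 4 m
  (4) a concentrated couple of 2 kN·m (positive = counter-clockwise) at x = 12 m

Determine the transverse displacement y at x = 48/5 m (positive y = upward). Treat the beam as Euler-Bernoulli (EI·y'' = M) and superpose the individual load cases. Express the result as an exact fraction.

y(48/5) = -1249811/9765625 m

Load 1 — triangular load w₀=-12 kN/m (0→w₀ over full span):
  y_1 = -w₀x²(L-x)²(x+2L)/(120LEI) = -(-12)·(48/5)²·(16-(48/5))²·((48/5)+2·16)/(120·16·10000) = 958464/9765625 m
Load 2 — uniform load w=14 kN/m over full span:
  y_2 = -wx²(L-x)²/(24EI) = -14·(48/5)²·(16-(48/5))²/(24·10000) = -86016/390625 m
Load 3 — point force P=6 kN at a=4 m (b=L-a=12):
  y_3 = -Pa²(L-x)²(3bL-(3b+a)(L-x))/(6L³EI)  [x>a] = -6·4²·(16-(48/5))²·(3·12·16-(3·12+4)·(16-(48/5)))/(6·16³·10000) = -16/3125 m
Load 4 — applied couple M₀=2 kN·m at a=12 m (b=L-a=4):
  y_4 = (R_Ax³/6 - M_Ax²/2)/EI  [x≤a] with R_A=9/64, M_A=5/8 = ((9/64)·(48/5)³/6 - (5/8)·(48/5)²/2)/10000 = -63/78125 m
Superposition: y = Σ y_i = -1249811/9765625 m ≈ -0.127981 m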